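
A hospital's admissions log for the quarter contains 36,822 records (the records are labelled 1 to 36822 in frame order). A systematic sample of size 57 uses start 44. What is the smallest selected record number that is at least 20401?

k = 36822/57 = 646
Steps past start: ⌈(20401 − 44)/646⌉ = ⌈20357/646⌉ = 32
Selected record: 44 + 32×646 = 20716

20716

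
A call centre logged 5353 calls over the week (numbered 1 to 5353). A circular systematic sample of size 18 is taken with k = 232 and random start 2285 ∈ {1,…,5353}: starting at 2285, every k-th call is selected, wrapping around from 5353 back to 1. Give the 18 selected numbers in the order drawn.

Selection 1: 2285
Selection 2: 2285 + 232 = 2517
Selection 3: 2517 + 232 = 2749
Selection 4: 2749 + 232 = 2981
Selection 5: 2981 + 232 = 3213
Selection 6: 3213 + 232 = 3445
Selection 7: 3445 + 232 = 3677
Selection 8: 3677 + 232 = 3909
Selection 9: 3909 + 232 = 4141
Selection 10: 4141 + 232 = 4373
Selection 11: 4373 + 232 = 4605
Selection 12: 4605 + 232 = 4837
Selection 13: 4837 + 232 = 5069
Selection 14: 5069 + 232 = 5301
Selection 15: 5301 + 232 = 5533 → 5533 − 5353 = 180
Selection 16: 180 + 232 = 412
Selection 17: 412 + 232 = 644
Selection 18: 644 + 232 = 876

2285, 2517, 2749, 2981, 3213, 3445, 3677, 3909, 4141, 4373, 4605, 4837, 5069, 5301, 180, 412, 644, 876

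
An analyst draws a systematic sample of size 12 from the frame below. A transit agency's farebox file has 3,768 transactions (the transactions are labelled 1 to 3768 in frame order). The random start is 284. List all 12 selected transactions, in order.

284, 598, 912, 1226, 1540, 1854, 2168, 2482, 2796, 3110, 3424, 3738

k = N/n = 3768/12 = 314
transaction 1: 284
transaction 2: 284 + 314 = 598
transaction 3: 598 + 314 = 912
transaction 4: 912 + 314 = 1226
transaction 5: 1226 + 314 = 1540
transaction 6: 1540 + 314 = 1854
transaction 7: 1854 + 314 = 2168
transaction 8: 2168 + 314 = 2482
transaction 9: 2482 + 314 = 2796
transaction 10: 2796 + 314 = 3110
transaction 11: 3110 + 314 = 3424
transaction 12: 3424 + 314 = 3738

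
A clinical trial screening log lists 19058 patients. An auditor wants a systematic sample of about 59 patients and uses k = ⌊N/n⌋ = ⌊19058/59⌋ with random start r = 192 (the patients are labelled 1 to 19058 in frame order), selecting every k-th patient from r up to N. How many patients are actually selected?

k = ⌊19058/59⌋ = 323
Achieved size = ⌊(19058 − 192)/323⌋ + 1 = ⌊18866/323⌋ + 1 = 58 + 1 = 59
(last selection: 192 + 58×323 = 18926 ≤ 19058; next would be 19249 > 19058)

59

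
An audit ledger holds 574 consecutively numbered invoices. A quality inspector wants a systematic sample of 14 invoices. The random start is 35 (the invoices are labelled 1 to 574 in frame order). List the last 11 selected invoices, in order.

k = N/n = 574/14 = 41
4th selection = 35 + 3×41 = 158
5th: 158 + 41 = 199
6th: 199 + 41 = 240
7th: 240 + 41 = 281
8th: 281 + 41 = 322
9th: 322 + 41 = 363
10th: 363 + 41 = 404
11th: 404 + 41 = 445
12th: 445 + 41 = 486
13th: 486 + 41 = 527
14th: 527 + 41 = 568

158, 199, 240, 281, 322, 363, 404, 445, 486, 527, 568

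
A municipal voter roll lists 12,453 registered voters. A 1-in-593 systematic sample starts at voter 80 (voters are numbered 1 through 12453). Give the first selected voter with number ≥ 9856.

k = 593
Steps past start: ⌈(9856 − 80)/593⌉ = ⌈9776/593⌉ = 17
Selected voter: 80 + 17×593 = 10161

10161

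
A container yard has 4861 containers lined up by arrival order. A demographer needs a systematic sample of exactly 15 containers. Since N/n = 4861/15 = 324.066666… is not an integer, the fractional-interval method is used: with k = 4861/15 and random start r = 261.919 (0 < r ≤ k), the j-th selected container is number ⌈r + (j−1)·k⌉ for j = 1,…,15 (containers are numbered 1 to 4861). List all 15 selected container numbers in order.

262, 586, 911, 1235, 1559, 1883, 2207, 2531, 2855, 3179, 3503, 3827, 4151, 4475, 4799

j=1: r + 0k = 261.919 → ⌈·⌉ = 262
j=2: r + 1k = 585.985666… → ⌈·⌉ = 586
j=3: r + 2k = 910.052333… → ⌈·⌉ = 911
j=4: r + 3k = 1234.119 → ⌈·⌉ = 1235
j=5: r + 4k = 1558.185666… → ⌈·⌉ = 1559
j=6: r + 5k = 1882.252333… → ⌈·⌉ = 1883
j=7: r + 6k = 2206.319 → ⌈·⌉ = 2207
j=8: r + 7k = 2530.385666… → ⌈·⌉ = 2531
j=9: r + 8k = 2854.452333… → ⌈·⌉ = 2855
j=10: r + 9k = 3178.519 → ⌈·⌉ = 3179
j=11: r + 10k = 3502.585666… → ⌈·⌉ = 3503
j=12: r + 11k = 3826.652333… → ⌈·⌉ = 3827
j=13: r + 12k = 4150.719 → ⌈·⌉ = 4151
j=14: r + 13k = 4474.785666… → ⌈·⌉ = 4475
j=15: r + 14k = 4798.852333… → ⌈·⌉ = 4799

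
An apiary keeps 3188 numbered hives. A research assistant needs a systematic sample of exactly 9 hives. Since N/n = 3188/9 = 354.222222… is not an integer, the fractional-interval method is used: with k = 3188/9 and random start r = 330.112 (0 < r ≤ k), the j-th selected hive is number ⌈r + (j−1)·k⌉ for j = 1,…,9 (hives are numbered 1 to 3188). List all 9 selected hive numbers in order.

331, 685, 1039, 1393, 1748, 2102, 2456, 2810, 3164

j=1: r + 0k = 330.112 → ⌈·⌉ = 331
j=2: r + 1k = 684.334222… → ⌈·⌉ = 685
j=3: r + 2k = 1038.556444… → ⌈·⌉ = 1039
j=4: r + 3k = 1392.778666… → ⌈·⌉ = 1393
j=5: r + 4k = 1747.000888… → ⌈·⌉ = 1748
j=6: r + 5k = 2101.223111… → ⌈·⌉ = 2102
j=7: r + 6k = 2455.445333… → ⌈·⌉ = 2456
j=8: r + 7k = 2809.667555… → ⌈·⌉ = 2810
j=9: r + 8k = 3163.889777… → ⌈·⌉ = 3164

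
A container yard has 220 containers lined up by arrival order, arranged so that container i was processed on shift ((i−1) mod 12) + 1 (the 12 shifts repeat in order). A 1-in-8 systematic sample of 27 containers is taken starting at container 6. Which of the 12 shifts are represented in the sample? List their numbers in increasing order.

Consecutive selections differ by k = 8, so their shift numbers differ by 8 mod 12 = 8.
gcd(8, 12) = 4, so the sample visits 12/4 = 3 distinct residues mod 12.
Start 6 is shift 6; the shifts hit are 2, 6, 10.

2, 6, 10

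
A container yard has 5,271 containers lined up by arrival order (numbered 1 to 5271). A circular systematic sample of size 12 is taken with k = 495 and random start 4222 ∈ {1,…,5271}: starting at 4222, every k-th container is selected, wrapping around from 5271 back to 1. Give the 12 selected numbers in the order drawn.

4222, 4717, 5212, 436, 931, 1426, 1921, 2416, 2911, 3406, 3901, 4396

Selection 1: 4222
Selection 2: 4222 + 495 = 4717
Selection 3: 4717 + 495 = 5212
Selection 4: 5212 + 495 = 5707 → 5707 − 5271 = 436
Selection 5: 436 + 495 = 931
Selection 6: 931 + 495 = 1426
Selection 7: 1426 + 495 = 1921
Selection 8: 1921 + 495 = 2416
Selection 9: 2416 + 495 = 2911
Selection 10: 2911 + 495 = 3406
Selection 11: 3406 + 495 = 3901
Selection 12: 3901 + 495 = 4396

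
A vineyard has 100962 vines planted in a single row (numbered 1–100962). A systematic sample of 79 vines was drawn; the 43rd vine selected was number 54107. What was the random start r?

431

k = 100962/79 = 1278
r = 54107 − (43−1)×1278 = 54107 − 53676 = 431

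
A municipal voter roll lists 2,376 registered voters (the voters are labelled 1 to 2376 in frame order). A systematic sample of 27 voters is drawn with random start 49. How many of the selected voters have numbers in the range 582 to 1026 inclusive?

k = 2376/27 = 88
First selection ≥ 582: 49 + ⌈(582−49)/88⌉·88 = 49 + 7×88 = 665
Last selection ≤ 1026: 49 + ⌊(1026−49)/88⌋·88 = 49 + 11×88 = 1017
Count = 11 − 7 + 1 = 5

5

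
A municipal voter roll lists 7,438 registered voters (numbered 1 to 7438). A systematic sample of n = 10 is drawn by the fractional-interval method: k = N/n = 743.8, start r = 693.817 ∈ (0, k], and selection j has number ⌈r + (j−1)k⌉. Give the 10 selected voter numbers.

j=1: r + 0k = 693.817 → ⌈·⌉ = 694
j=2: r + 1k = 1437.617 → ⌈·⌉ = 1438
j=3: r + 2k = 2181.417 → ⌈·⌉ = 2182
j=4: r + 3k = 2925.217 → ⌈·⌉ = 2926
j=5: r + 4k = 3669.017 → ⌈·⌉ = 3670
j=6: r + 5k = 4412.817 → ⌈·⌉ = 4413
j=7: r + 6k = 5156.617 → ⌈·⌉ = 5157
j=8: r + 7k = 5900.417 → ⌈·⌉ = 5901
j=9: r + 8k = 6644.217 → ⌈·⌉ = 6645
j=10: r + 9k = 7388.017 → ⌈·⌉ = 7389

694, 1438, 2182, 2926, 3670, 4413, 5157, 5901, 6645, 7389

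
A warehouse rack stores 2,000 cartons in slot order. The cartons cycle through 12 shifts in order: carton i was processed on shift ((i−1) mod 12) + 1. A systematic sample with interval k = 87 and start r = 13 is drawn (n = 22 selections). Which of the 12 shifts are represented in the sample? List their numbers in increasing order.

Consecutive selections differ by k = 87, so their shift numbers differ by 87 mod 12 = 3.
gcd(87, 12) = 3, so the sample visits 12/3 = 4 distinct residues mod 12.
Start 13 is shift 1; the shifts hit are 1, 4, 7, 10.

1, 4, 7, 10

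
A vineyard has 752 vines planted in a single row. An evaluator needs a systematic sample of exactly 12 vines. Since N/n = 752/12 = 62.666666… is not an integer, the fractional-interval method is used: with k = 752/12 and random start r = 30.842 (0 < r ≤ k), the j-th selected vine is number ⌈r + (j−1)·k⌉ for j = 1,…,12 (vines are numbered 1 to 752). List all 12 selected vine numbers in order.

j=1: r + 0k = 30.842 → ⌈·⌉ = 31
j=2: r + 1k = 93.508666… → ⌈·⌉ = 94
j=3: r + 2k = 156.175333… → ⌈·⌉ = 157
j=4: r + 3k = 218.842 → ⌈·⌉ = 219
j=5: r + 4k = 281.508666… → ⌈·⌉ = 282
j=6: r + 5k = 344.175333… → ⌈·⌉ = 345
j=7: r + 6k = 406.842 → ⌈·⌉ = 407
j=8: r + 7k = 469.508666… → ⌈·⌉ = 470
j=9: r + 8k = 532.175333… → ⌈·⌉ = 533
j=10: r + 9k = 594.842 → ⌈·⌉ = 595
j=11: r + 10k = 657.508666… → ⌈·⌉ = 658
j=12: r + 11k = 720.175333… → ⌈·⌉ = 721

31, 94, 157, 219, 282, 345, 407, 470, 533, 595, 658, 721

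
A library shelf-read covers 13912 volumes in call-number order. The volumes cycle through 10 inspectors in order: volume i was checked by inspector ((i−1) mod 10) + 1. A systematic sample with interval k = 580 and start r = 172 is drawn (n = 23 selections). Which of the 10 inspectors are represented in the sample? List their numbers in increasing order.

2

Consecutive selections differ by k = 580, so their inspector numbers differ by 580 mod 10 = 0.
gcd(580, 10) = 10, so the sample visits 10/10 = 1 distinct residues mod 10.
Start 172 is inspector 2; the inspectors hit are 2.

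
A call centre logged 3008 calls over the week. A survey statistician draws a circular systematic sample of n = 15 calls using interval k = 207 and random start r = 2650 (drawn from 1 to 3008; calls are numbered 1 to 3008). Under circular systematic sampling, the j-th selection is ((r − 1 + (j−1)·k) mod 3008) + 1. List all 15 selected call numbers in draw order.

Selection 1: 2650
Selection 2: 2650 + 207 = 2857
Selection 3: 2857 + 207 = 3064 → 3064 − 3008 = 56
Selection 4: 56 + 207 = 263
Selection 5: 263 + 207 = 470
Selection 6: 470 + 207 = 677
Selection 7: 677 + 207 = 884
Selection 8: 884 + 207 = 1091
Selection 9: 1091 + 207 = 1298
Selection 10: 1298 + 207 = 1505
Selection 11: 1505 + 207 = 1712
Selection 12: 1712 + 207 = 1919
Selection 13: 1919 + 207 = 2126
Selection 14: 2126 + 207 = 2333
Selection 15: 2333 + 207 = 2540

2650, 2857, 56, 263, 470, 677, 884, 1091, 1298, 1505, 1712, 1919, 2126, 2333, 2540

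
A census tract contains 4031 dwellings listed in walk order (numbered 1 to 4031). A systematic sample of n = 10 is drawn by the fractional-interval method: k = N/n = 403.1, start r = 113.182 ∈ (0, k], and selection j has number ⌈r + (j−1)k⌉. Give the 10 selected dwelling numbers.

j=1: r + 0k = 113.182 → ⌈·⌉ = 114
j=2: r + 1k = 516.282 → ⌈·⌉ = 517
j=3: r + 2k = 919.382 → ⌈·⌉ = 920
j=4: r + 3k = 1322.482 → ⌈·⌉ = 1323
j=5: r + 4k = 1725.582 → ⌈·⌉ = 1726
j=6: r + 5k = 2128.682 → ⌈·⌉ = 2129
j=7: r + 6k = 2531.782 → ⌈·⌉ = 2532
j=8: r + 7k = 2934.882 → ⌈·⌉ = 2935
j=9: r + 8k = 3337.982 → ⌈·⌉ = 3338
j=10: r + 9k = 3741.082 → ⌈·⌉ = 3742

114, 517, 920, 1323, 1726, 2129, 2532, 2935, 3338, 3742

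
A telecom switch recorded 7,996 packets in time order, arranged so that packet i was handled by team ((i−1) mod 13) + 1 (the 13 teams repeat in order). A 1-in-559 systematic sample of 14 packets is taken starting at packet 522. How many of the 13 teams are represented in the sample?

1

Consecutive selections differ by k = 559, so their team numbers differ by 559 mod 13 = 0.
gcd(559, 13) = 13, so the sample visits 13/13 = 1 distinct residues mod 13.
Start 522 is team 2; the teams hit are 2.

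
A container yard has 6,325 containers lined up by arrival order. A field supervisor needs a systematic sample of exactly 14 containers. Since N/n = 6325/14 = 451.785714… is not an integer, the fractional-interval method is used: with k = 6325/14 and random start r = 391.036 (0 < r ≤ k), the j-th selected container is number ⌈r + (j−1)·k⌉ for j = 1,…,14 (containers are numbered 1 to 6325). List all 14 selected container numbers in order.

392, 843, 1295, 1747, 2199, 2650, 3102, 3554, 4006, 4458, 4909, 5361, 5813, 6265

j=1: r + 0k = 391.036 → ⌈·⌉ = 392
j=2: r + 1k = 842.821714… → ⌈·⌉ = 843
j=3: r + 2k = 1294.607428… → ⌈·⌉ = 1295
j=4: r + 3k = 1746.393142… → ⌈·⌉ = 1747
j=5: r + 4k = 2198.178857… → ⌈·⌉ = 2199
j=6: r + 5k = 2649.964571… → ⌈·⌉ = 2650
j=7: r + 6k = 3101.750285… → ⌈·⌉ = 3102
j=8: r + 7k = 3553.536 → ⌈·⌉ = 3554
j=9: r + 8k = 4005.321714… → ⌈·⌉ = 4006
j=10: r + 9k = 4457.107428… → ⌈·⌉ = 4458
j=11: r + 10k = 4908.893142… → ⌈·⌉ = 4909
j=12: r + 11k = 5360.678857… → ⌈·⌉ = 5361
j=13: r + 12k = 5812.464571… → ⌈·⌉ = 5813
j=14: r + 13k = 6264.250285… → ⌈·⌉ = 6265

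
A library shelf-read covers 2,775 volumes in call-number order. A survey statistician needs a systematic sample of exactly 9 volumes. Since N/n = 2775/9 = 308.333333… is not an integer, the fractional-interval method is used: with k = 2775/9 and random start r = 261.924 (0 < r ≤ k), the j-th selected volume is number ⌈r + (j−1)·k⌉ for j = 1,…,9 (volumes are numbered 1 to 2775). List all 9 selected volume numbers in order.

j=1: r + 0k = 261.924 → ⌈·⌉ = 262
j=2: r + 1k = 570.257333… → ⌈·⌉ = 571
j=3: r + 2k = 878.590666… → ⌈·⌉ = 879
j=4: r + 3k = 1186.924 → ⌈·⌉ = 1187
j=5: r + 4k = 1495.257333… → ⌈·⌉ = 1496
j=6: r + 5k = 1803.590666… → ⌈·⌉ = 1804
j=7: r + 6k = 2111.924 → ⌈·⌉ = 2112
j=8: r + 7k = 2420.257333… → ⌈·⌉ = 2421
j=9: r + 8k = 2728.590666… → ⌈·⌉ = 2729

262, 571, 879, 1187, 1496, 1804, 2112, 2421, 2729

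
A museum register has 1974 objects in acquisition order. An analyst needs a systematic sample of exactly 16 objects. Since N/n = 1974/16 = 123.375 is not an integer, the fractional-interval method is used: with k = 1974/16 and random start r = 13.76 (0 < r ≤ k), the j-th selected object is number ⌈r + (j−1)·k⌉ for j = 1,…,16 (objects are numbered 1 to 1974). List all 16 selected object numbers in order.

j=1: r + 0k = 13.76 → ⌈·⌉ = 14
j=2: r + 1k = 137.135 → ⌈·⌉ = 138
j=3: r + 2k = 260.51 → ⌈·⌉ = 261
j=4: r + 3k = 383.885 → ⌈·⌉ = 384
j=5: r + 4k = 507.26 → ⌈·⌉ = 508
j=6: r + 5k = 630.635 → ⌈·⌉ = 631
j=7: r + 6k = 754.01 → ⌈·⌉ = 755
j=8: r + 7k = 877.385 → ⌈·⌉ = 878
j=9: r + 8k = 1000.76 → ⌈·⌉ = 1001
j=10: r + 9k = 1124.135 → ⌈·⌉ = 1125
j=11: r + 10k = 1247.51 → ⌈·⌉ = 1248
j=12: r + 11k = 1370.885 → ⌈·⌉ = 1371
j=13: r + 12k = 1494.26 → ⌈·⌉ = 1495
j=14: r + 13k = 1617.635 → ⌈·⌉ = 1618
j=15: r + 14k = 1741.01 → ⌈·⌉ = 1742
j=16: r + 15k = 1864.385 → ⌈·⌉ = 1865

14, 138, 261, 384, 508, 631, 755, 878, 1001, 1125, 1248, 1371, 1495, 1618, 1742, 1865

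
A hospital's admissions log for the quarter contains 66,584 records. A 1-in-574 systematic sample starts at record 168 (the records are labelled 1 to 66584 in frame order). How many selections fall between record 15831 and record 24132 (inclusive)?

14

k = 574
First selection ≥ 15831: 168 + ⌈(15831−168)/574⌉·574 = 168 + 28×574 = 16240
Last selection ≤ 24132: 168 + ⌊(24132−168)/574⌋·574 = 168 + 41×574 = 23702
Count = 41 − 28 + 1 = 14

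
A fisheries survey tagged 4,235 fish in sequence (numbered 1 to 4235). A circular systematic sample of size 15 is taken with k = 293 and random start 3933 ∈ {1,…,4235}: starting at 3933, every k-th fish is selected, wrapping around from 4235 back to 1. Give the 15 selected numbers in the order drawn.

3933, 4226, 284, 577, 870, 1163, 1456, 1749, 2042, 2335, 2628, 2921, 3214, 3507, 3800

Selection 1: 3933
Selection 2: 3933 + 293 = 4226
Selection 3: 4226 + 293 = 4519 → 4519 − 4235 = 284
Selection 4: 284 + 293 = 577
Selection 5: 577 + 293 = 870
Selection 6: 870 + 293 = 1163
Selection 7: 1163 + 293 = 1456
Selection 8: 1456 + 293 = 1749
Selection 9: 1749 + 293 = 2042
Selection 10: 2042 + 293 = 2335
Selection 11: 2335 + 293 = 2628
Selection 12: 2628 + 293 = 2921
Selection 13: 2921 + 293 = 3214
Selection 14: 3214 + 293 = 3507
Selection 15: 3507 + 293 = 3800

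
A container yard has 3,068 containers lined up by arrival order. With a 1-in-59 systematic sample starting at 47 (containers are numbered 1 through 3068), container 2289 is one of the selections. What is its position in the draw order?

k = 59
position = (2289 − 47)/59 + 1 = 2242/59 + 1 = 38 + 1 = 39

39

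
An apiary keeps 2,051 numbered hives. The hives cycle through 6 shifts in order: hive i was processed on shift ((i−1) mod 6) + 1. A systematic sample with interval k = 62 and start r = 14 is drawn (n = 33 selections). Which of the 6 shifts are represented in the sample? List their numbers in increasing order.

2, 4, 6

Consecutive selections differ by k = 62, so their shift numbers differ by 62 mod 6 = 2.
gcd(62, 6) = 2, so the sample visits 6/2 = 3 distinct residues mod 6.
Start 14 is shift 2; the shifts hit are 2, 4, 6.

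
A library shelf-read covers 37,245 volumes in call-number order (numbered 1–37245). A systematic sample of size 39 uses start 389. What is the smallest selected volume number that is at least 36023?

k = 37245/39 = 955
Steps past start: ⌈(36023 − 389)/955⌉ = ⌈35634/955⌉ = 38
Selected volume: 389 + 38×955 = 36679

36679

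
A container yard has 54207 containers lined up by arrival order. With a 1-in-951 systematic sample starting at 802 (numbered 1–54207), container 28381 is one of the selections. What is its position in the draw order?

k = 951
position = (28381 − 802)/951 + 1 = 27579/951 + 1 = 29 + 1 = 30

30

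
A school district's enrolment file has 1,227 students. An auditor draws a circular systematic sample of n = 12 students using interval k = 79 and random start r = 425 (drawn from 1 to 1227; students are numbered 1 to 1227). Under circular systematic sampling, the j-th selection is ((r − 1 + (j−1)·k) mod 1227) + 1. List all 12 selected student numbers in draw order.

Selection 1: 425
Selection 2: 425 + 79 = 504
Selection 3: 504 + 79 = 583
Selection 4: 583 + 79 = 662
Selection 5: 662 + 79 = 741
Selection 6: 741 + 79 = 820
Selection 7: 820 + 79 = 899
Selection 8: 899 + 79 = 978
Selection 9: 978 + 79 = 1057
Selection 10: 1057 + 79 = 1136
Selection 11: 1136 + 79 = 1215
Selection 12: 1215 + 79 = 1294 → 1294 − 1227 = 67

425, 504, 583, 662, 741, 820, 899, 978, 1057, 1136, 1215, 67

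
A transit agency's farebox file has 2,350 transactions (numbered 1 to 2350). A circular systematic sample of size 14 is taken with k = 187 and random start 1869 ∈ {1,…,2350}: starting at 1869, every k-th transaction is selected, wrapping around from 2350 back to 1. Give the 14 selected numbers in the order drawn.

Selection 1: 1869
Selection 2: 1869 + 187 = 2056
Selection 3: 2056 + 187 = 2243
Selection 4: 2243 + 187 = 2430 → 2430 − 2350 = 80
Selection 5: 80 + 187 = 267
Selection 6: 267 + 187 = 454
Selection 7: 454 + 187 = 641
Selection 8: 641 + 187 = 828
Selection 9: 828 + 187 = 1015
Selection 10: 1015 + 187 = 1202
Selection 11: 1202 + 187 = 1389
Selection 12: 1389 + 187 = 1576
Selection 13: 1576 + 187 = 1763
Selection 14: 1763 + 187 = 1950

1869, 2056, 2243, 80, 267, 454, 641, 828, 1015, 1202, 1389, 1576, 1763, 1950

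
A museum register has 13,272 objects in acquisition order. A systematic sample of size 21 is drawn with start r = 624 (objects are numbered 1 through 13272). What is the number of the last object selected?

k = 13272/21 = 632
21st selection = r + (21−1)·k = 624 + 20×632 = 624 + 12640 = 13264

13264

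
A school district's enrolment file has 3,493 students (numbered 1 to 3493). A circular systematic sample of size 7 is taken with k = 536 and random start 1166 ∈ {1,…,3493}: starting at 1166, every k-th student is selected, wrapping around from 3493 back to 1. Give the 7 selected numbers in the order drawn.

1166, 1702, 2238, 2774, 3310, 353, 889

Selection 1: 1166
Selection 2: 1166 + 536 = 1702
Selection 3: 1702 + 536 = 2238
Selection 4: 2238 + 536 = 2774
Selection 5: 2774 + 536 = 3310
Selection 6: 3310 + 536 = 3846 → 3846 − 3493 = 353
Selection 7: 353 + 536 = 889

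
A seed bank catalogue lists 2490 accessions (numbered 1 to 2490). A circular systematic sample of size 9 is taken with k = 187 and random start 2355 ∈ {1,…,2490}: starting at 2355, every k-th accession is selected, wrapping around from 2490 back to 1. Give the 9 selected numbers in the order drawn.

Selection 1: 2355
Selection 2: 2355 + 187 = 2542 → 2542 − 2490 = 52
Selection 3: 52 + 187 = 239
Selection 4: 239 + 187 = 426
Selection 5: 426 + 187 = 613
Selection 6: 613 + 187 = 800
Selection 7: 800 + 187 = 987
Selection 8: 987 + 187 = 1174
Selection 9: 1174 + 187 = 1361

2355, 52, 239, 426, 613, 800, 987, 1174, 1361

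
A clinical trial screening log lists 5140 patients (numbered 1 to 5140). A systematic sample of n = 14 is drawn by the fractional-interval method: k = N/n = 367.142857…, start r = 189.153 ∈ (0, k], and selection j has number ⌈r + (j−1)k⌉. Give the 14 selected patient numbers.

j=1: r + 0k = 189.153 → ⌈·⌉ = 190
j=2: r + 1k = 556.295857… → ⌈·⌉ = 557
j=3: r + 2k = 923.438714… → ⌈·⌉ = 924
j=4: r + 3k = 1290.581571… → ⌈·⌉ = 1291
j=5: r + 4k = 1657.724428… → ⌈·⌉ = 1658
j=6: r + 5k = 2024.867285… → ⌈·⌉ = 2025
j=7: r + 6k = 2392.010142… → ⌈·⌉ = 2393
j=8: r + 7k = 2759.153 → ⌈·⌉ = 2760
j=9: r + 8k = 3126.295857… → ⌈·⌉ = 3127
j=10: r + 9k = 3493.438714… → ⌈·⌉ = 3494
j=11: r + 10k = 3860.581571… → ⌈·⌉ = 3861
j=12: r + 11k = 4227.724428… → ⌈·⌉ = 4228
j=13: r + 12k = 4594.867285… → ⌈·⌉ = 4595
j=14: r + 13k = 4962.010142… → ⌈·⌉ = 4963

190, 557, 924, 1291, 1658, 2025, 2393, 2760, 3127, 3494, 3861, 4228, 4595, 4963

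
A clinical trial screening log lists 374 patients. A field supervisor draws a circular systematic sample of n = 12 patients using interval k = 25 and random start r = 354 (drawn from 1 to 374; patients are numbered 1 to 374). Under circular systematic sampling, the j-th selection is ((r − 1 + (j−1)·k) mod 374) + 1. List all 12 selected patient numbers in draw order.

354, 5, 30, 55, 80, 105, 130, 155, 180, 205, 230, 255

Selection 1: 354
Selection 2: 354 + 25 = 379 → 379 − 374 = 5
Selection 3: 5 + 25 = 30
Selection 4: 30 + 25 = 55
Selection 5: 55 + 25 = 80
Selection 6: 80 + 25 = 105
Selection 7: 105 + 25 = 130
Selection 8: 130 + 25 = 155
Selection 9: 155 + 25 = 180
Selection 10: 180 + 25 = 205
Selection 11: 205 + 25 = 230
Selection 12: 230 + 25 = 255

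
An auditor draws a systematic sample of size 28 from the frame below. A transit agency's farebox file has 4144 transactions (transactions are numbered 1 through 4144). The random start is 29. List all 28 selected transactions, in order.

29, 177, 325, 473, 621, 769, 917, 1065, 1213, 1361, 1509, 1657, 1805, 1953, 2101, 2249, 2397, 2545, 2693, 2841, 2989, 3137, 3285, 3433, 3581, 3729, 3877, 4025

k = N/n = 4144/28 = 148
transaction 1: 29
transaction 2: 29 + 148 = 177
transaction 3: 177 + 148 = 325
transaction 4: 325 + 148 = 473
transaction 5: 473 + 148 = 621
transaction 6: 621 + 148 = 769
transaction 7: 769 + 148 = 917
transaction 8: 917 + 148 = 1065
transaction 9: 1065 + 148 = 1213
transaction 10: 1213 + 148 = 1361
transaction 11: 1361 + 148 = 1509
transaction 12: 1509 + 148 = 1657
transaction 13: 1657 + 148 = 1805
transaction 14: 1805 + 148 = 1953
transaction 15: 1953 + 148 = 2101
transaction 16: 2101 + 148 = 2249
transaction 17: 2249 + 148 = 2397
transaction 18: 2397 + 148 = 2545
transaction 19: 2545 + 148 = 2693
transaction 20: 2693 + 148 = 2841
transaction 21: 2841 + 148 = 2989
transaction 22: 2989 + 148 = 3137
transaction 23: 3137 + 148 = 3285
transaction 24: 3285 + 148 = 3433
transaction 25: 3433 + 148 = 3581
transaction 26: 3581 + 148 = 3729
transaction 27: 3729 + 148 = 3877
transaction 28: 3877 + 148 = 4025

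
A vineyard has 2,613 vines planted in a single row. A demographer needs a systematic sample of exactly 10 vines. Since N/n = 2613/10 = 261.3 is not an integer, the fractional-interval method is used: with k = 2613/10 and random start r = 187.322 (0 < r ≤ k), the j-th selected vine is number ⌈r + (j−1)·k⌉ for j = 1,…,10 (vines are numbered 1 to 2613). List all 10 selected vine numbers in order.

j=1: r + 0k = 187.322 → ⌈·⌉ = 188
j=2: r + 1k = 448.622 → ⌈·⌉ = 449
j=3: r + 2k = 709.922 → ⌈·⌉ = 710
j=4: r + 3k = 971.222 → ⌈·⌉ = 972
j=5: r + 4k = 1232.522 → ⌈·⌉ = 1233
j=6: r + 5k = 1493.822 → ⌈·⌉ = 1494
j=7: r + 6k = 1755.122 → ⌈·⌉ = 1756
j=8: r + 7k = 2016.422 → ⌈·⌉ = 2017
j=9: r + 8k = 2277.722 → ⌈·⌉ = 2278
j=10: r + 9k = 2539.022 → ⌈·⌉ = 2540

188, 449, 710, 972, 1233, 1494, 1756, 2017, 2278, 2540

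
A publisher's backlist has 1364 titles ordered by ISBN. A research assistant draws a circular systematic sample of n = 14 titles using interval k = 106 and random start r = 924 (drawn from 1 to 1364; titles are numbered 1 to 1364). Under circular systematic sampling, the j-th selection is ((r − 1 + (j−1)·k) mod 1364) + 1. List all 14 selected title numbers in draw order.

924, 1030, 1136, 1242, 1348, 90, 196, 302, 408, 514, 620, 726, 832, 938

Selection 1: 924
Selection 2: 924 + 106 = 1030
Selection 3: 1030 + 106 = 1136
Selection 4: 1136 + 106 = 1242
Selection 5: 1242 + 106 = 1348
Selection 6: 1348 + 106 = 1454 → 1454 − 1364 = 90
Selection 7: 90 + 106 = 196
Selection 8: 196 + 106 = 302
Selection 9: 302 + 106 = 408
Selection 10: 408 + 106 = 514
Selection 11: 514 + 106 = 620
Selection 12: 620 + 106 = 726
Selection 13: 726 + 106 = 832
Selection 14: 832 + 106 = 938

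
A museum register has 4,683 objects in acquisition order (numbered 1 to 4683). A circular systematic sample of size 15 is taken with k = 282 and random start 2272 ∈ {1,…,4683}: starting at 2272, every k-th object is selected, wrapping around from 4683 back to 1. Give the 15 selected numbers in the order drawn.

2272, 2554, 2836, 3118, 3400, 3682, 3964, 4246, 4528, 127, 409, 691, 973, 1255, 1537

Selection 1: 2272
Selection 2: 2272 + 282 = 2554
Selection 3: 2554 + 282 = 2836
Selection 4: 2836 + 282 = 3118
Selection 5: 3118 + 282 = 3400
Selection 6: 3400 + 282 = 3682
Selection 7: 3682 + 282 = 3964
Selection 8: 3964 + 282 = 4246
Selection 9: 4246 + 282 = 4528
Selection 10: 4528 + 282 = 4810 → 4810 − 4683 = 127
Selection 11: 127 + 282 = 409
Selection 12: 409 + 282 = 691
Selection 13: 691 + 282 = 973
Selection 14: 973 + 282 = 1255
Selection 15: 1255 + 282 = 1537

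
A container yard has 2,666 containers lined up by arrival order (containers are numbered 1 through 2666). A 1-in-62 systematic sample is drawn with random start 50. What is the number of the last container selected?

2654

k = 62
43rd selection = r + (43−1)·k = 50 + 42×62 = 50 + 2604 = 2654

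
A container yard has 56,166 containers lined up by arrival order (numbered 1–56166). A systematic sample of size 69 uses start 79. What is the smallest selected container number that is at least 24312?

k = 56166/69 = 814
Steps past start: ⌈(24312 − 79)/814⌉ = ⌈24233/814⌉ = 30
Selected container: 79 + 30×814 = 24499

24499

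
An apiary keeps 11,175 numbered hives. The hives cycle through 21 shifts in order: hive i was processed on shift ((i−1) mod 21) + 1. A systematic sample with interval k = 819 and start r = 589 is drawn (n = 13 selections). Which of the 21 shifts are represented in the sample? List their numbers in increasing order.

Consecutive selections differ by k = 819, so their shift numbers differ by 819 mod 21 = 0.
gcd(819, 21) = 21, so the sample visits 21/21 = 1 distinct residues mod 21.
Start 589 is shift 1; the shifts hit are 1.

1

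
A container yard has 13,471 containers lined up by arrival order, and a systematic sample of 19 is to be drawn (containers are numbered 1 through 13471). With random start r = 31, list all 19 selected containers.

k = N/n = 13471/19 = 709
container 1: 31
container 2: 31 + 709 = 740
container 3: 740 + 709 = 1449
container 4: 1449 + 709 = 2158
container 5: 2158 + 709 = 2867
container 6: 2867 + 709 = 3576
container 7: 3576 + 709 = 4285
container 8: 4285 + 709 = 4994
container 9: 4994 + 709 = 5703
container 10: 5703 + 709 = 6412
container 11: 6412 + 709 = 7121
container 12: 7121 + 709 = 7830
container 13: 7830 + 709 = 8539
container 14: 8539 + 709 = 9248
container 15: 9248 + 709 = 9957
container 16: 9957 + 709 = 10666
container 17: 10666 + 709 = 11375
container 18: 11375 + 709 = 12084
container 19: 12084 + 709 = 12793

31, 740, 1449, 2158, 2867, 3576, 4285, 4994, 5703, 6412, 7121, 7830, 8539, 9248, 9957, 10666, 11375, 12084, 12793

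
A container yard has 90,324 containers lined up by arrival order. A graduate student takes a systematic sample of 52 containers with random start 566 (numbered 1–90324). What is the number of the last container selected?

k = 90324/52 = 1737
52nd selection = r + (52−1)·k = 566 + 51×1737 = 566 + 88587 = 89153

89153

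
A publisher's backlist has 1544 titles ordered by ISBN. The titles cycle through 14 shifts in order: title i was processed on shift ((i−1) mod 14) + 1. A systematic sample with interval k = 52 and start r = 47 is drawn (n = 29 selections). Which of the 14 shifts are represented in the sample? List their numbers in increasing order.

1, 3, 5, 7, 9, 11, 13

Consecutive selections differ by k = 52, so their shift numbers differ by 52 mod 14 = 10.
gcd(52, 14) = 2, so the sample visits 14/2 = 7 distinct residues mod 14.
Start 47 is shift 5; the shifts hit are 1, 3, 5, 7, 9, 11, 13.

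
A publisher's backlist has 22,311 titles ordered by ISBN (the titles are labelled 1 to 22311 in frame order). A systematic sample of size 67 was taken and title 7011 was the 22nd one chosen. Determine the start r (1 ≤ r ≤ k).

18

k = 22311/67 = 333
r = 7011 − (22−1)×333 = 7011 − 6993 = 18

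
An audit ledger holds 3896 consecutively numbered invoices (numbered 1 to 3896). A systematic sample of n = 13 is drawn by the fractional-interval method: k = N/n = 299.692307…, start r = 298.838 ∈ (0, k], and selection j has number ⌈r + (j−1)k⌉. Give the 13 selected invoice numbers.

j=1: r + 0k = 298.838 → ⌈·⌉ = 299
j=2: r + 1k = 598.530307… → ⌈·⌉ = 599
j=3: r + 2k = 898.222615… → ⌈·⌉ = 899
j=4: r + 3k = 1197.914923… → ⌈·⌉ = 1198
j=5: r + 4k = 1497.607230… → ⌈·⌉ = 1498
j=6: r + 5k = 1797.299538… → ⌈·⌉ = 1798
j=7: r + 6k = 2096.991846… → ⌈·⌉ = 2097
j=8: r + 7k = 2396.684153… → ⌈·⌉ = 2397
j=9: r + 8k = 2696.376461… → ⌈·⌉ = 2697
j=10: r + 9k = 2996.068769… → ⌈·⌉ = 2997
j=11: r + 10k = 3295.761076… → ⌈·⌉ = 3296
j=12: r + 11k = 3595.453384… → ⌈·⌉ = 3596
j=13: r + 12k = 3895.145692… → ⌈·⌉ = 3896

299, 599, 899, 1198, 1498, 1798, 2097, 2397, 2697, 2997, 3296, 3596, 3896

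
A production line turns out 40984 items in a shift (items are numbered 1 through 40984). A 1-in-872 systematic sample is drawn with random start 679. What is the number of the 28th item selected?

24223

k = 872
28th selection = r + (28−1)·k = 679 + 27×872 = 679 + 23544 = 24223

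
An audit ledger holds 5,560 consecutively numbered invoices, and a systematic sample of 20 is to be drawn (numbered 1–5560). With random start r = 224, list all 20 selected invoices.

k = N/n = 5560/20 = 278
invoice 1: 224
invoice 2: 224 + 278 = 502
invoice 3: 502 + 278 = 780
invoice 4: 780 + 278 = 1058
invoice 5: 1058 + 278 = 1336
invoice 6: 1336 + 278 = 1614
invoice 7: 1614 + 278 = 1892
invoice 8: 1892 + 278 = 2170
invoice 9: 2170 + 278 = 2448
invoice 10: 2448 + 278 = 2726
invoice 11: 2726 + 278 = 3004
invoice 12: 3004 + 278 = 3282
invoice 13: 3282 + 278 = 3560
invoice 14: 3560 + 278 = 3838
invoice 15: 3838 + 278 = 4116
invoice 16: 4116 + 278 = 4394
invoice 17: 4394 + 278 = 4672
invoice 18: 4672 + 278 = 4950
invoice 19: 4950 + 278 = 5228
invoice 20: 5228 + 278 = 5506

224, 502, 780, 1058, 1336, 1614, 1892, 2170, 2448, 2726, 3004, 3282, 3560, 3838, 4116, 4394, 4672, 4950, 5228, 5506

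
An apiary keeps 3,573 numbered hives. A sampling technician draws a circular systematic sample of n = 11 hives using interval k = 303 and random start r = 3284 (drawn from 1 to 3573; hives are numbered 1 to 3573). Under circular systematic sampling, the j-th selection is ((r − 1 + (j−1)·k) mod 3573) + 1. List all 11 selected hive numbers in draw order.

3284, 14, 317, 620, 923, 1226, 1529, 1832, 2135, 2438, 2741

Selection 1: 3284
Selection 2: 3284 + 303 = 3587 → 3587 − 3573 = 14
Selection 3: 14 + 303 = 317
Selection 4: 317 + 303 = 620
Selection 5: 620 + 303 = 923
Selection 6: 923 + 303 = 1226
Selection 7: 1226 + 303 = 1529
Selection 8: 1529 + 303 = 1832
Selection 9: 1832 + 303 = 2135
Selection 10: 2135 + 303 = 2438
Selection 11: 2438 + 303 = 2741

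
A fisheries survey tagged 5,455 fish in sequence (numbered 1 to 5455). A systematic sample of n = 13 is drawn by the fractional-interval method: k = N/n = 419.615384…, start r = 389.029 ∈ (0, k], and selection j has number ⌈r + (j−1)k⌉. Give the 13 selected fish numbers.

390, 809, 1229, 1648, 2068, 2488, 2907, 3327, 3746, 4166, 4586, 5005, 5425

j=1: r + 0k = 389.029 → ⌈·⌉ = 390
j=2: r + 1k = 808.644384… → ⌈·⌉ = 809
j=3: r + 2k = 1228.259769… → ⌈·⌉ = 1229
j=4: r + 3k = 1647.875153… → ⌈·⌉ = 1648
j=5: r + 4k = 2067.490538… → ⌈·⌉ = 2068
j=6: r + 5k = 2487.105923… → ⌈·⌉ = 2488
j=7: r + 6k = 2906.721307… → ⌈·⌉ = 2907
j=8: r + 7k = 3326.336692… → ⌈·⌉ = 3327
j=9: r + 8k = 3745.952076… → ⌈·⌉ = 3746
j=10: r + 9k = 4165.567461… → ⌈·⌉ = 4166
j=11: r + 10k = 4585.182846… → ⌈·⌉ = 4586
j=12: r + 11k = 5004.798230… → ⌈·⌉ = 5005
j=13: r + 12k = 5424.413615… → ⌈·⌉ = 5425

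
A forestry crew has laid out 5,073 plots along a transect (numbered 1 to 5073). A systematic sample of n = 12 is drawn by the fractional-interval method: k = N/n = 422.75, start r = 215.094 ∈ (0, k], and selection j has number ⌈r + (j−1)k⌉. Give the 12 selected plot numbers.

j=1: r + 0k = 215.094 → ⌈·⌉ = 216
j=2: r + 1k = 637.844 → ⌈·⌉ = 638
j=3: r + 2k = 1060.594 → ⌈·⌉ = 1061
j=4: r + 3k = 1483.344 → ⌈·⌉ = 1484
j=5: r + 4k = 1906.094 → ⌈·⌉ = 1907
j=6: r + 5k = 2328.844 → ⌈·⌉ = 2329
j=7: r + 6k = 2751.594 → ⌈·⌉ = 2752
j=8: r + 7k = 3174.344 → ⌈·⌉ = 3175
j=9: r + 8k = 3597.094 → ⌈·⌉ = 3598
j=10: r + 9k = 4019.844 → ⌈·⌉ = 4020
j=11: r + 10k = 4442.594 → ⌈·⌉ = 4443
j=12: r + 11k = 4865.344 → ⌈·⌉ = 4866

216, 638, 1061, 1484, 1907, 2329, 2752, 3175, 3598, 4020, 4443, 4866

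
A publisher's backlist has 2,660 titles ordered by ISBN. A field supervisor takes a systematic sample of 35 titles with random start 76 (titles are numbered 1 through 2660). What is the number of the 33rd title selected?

k = 2660/35 = 76
33rd selection = r + (33−1)·k = 76 + 32×76 = 76 + 2432 = 2508

2508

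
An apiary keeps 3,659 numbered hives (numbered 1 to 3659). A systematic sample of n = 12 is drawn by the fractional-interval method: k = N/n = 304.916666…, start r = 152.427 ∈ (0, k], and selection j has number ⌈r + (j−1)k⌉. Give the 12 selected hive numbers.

153, 458, 763, 1068, 1373, 1678, 1982, 2287, 2592, 2897, 3202, 3507

j=1: r + 0k = 152.427 → ⌈·⌉ = 153
j=2: r + 1k = 457.343666… → ⌈·⌉ = 458
j=3: r + 2k = 762.260333… → ⌈·⌉ = 763
j=4: r + 3k = 1067.177 → ⌈·⌉ = 1068
j=5: r + 4k = 1372.093666… → ⌈·⌉ = 1373
j=6: r + 5k = 1677.010333… → ⌈·⌉ = 1678
j=7: r + 6k = 1981.927 → ⌈·⌉ = 1982
j=8: r + 7k = 2286.843666… → ⌈·⌉ = 2287
j=9: r + 8k = 2591.760333… → ⌈·⌉ = 2592
j=10: r + 9k = 2896.677 → ⌈·⌉ = 2897
j=11: r + 10k = 3201.593666… → ⌈·⌉ = 3202
j=12: r + 11k = 3506.510333… → ⌈·⌉ = 3507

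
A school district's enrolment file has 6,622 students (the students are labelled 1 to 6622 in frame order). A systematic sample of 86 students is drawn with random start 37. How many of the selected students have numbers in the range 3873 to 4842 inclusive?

k = 6622/86 = 77
First selection ≥ 3873: 37 + ⌈(3873−37)/77⌉·77 = 37 + 50×77 = 3887
Last selection ≤ 4842: 37 + ⌊(4842−37)/77⌋·77 = 37 + 62×77 = 4811
Count = 62 − 50 + 1 = 13

13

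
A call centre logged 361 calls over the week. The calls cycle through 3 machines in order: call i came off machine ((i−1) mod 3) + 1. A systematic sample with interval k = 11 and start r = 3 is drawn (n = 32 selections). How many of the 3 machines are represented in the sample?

Consecutive selections differ by k = 11, so their machine numbers differ by 11 mod 3 = 2.
gcd(11, 3) = 1, so the sample visits 3/1 = 3 distinct residues mod 3.
Start 3 is machine 3; the machines hit are 1, 2, 3.

3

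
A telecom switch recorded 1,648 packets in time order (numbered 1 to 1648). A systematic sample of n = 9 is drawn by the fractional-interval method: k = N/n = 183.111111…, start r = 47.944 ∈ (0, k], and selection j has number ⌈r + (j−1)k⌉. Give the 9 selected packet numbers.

48, 232, 415, 598, 781, 964, 1147, 1330, 1513

j=1: r + 0k = 47.944 → ⌈·⌉ = 48
j=2: r + 1k = 231.055111… → ⌈·⌉ = 232
j=3: r + 2k = 414.166222… → ⌈·⌉ = 415
j=4: r + 3k = 597.277333… → ⌈·⌉ = 598
j=5: r + 4k = 780.388444… → ⌈·⌉ = 781
j=6: r + 5k = 963.499555… → ⌈·⌉ = 964
j=7: r + 6k = 1146.610666… → ⌈·⌉ = 1147
j=8: r + 7k = 1329.721777… → ⌈·⌉ = 1330
j=9: r + 8k = 1512.832888… → ⌈·⌉ = 1513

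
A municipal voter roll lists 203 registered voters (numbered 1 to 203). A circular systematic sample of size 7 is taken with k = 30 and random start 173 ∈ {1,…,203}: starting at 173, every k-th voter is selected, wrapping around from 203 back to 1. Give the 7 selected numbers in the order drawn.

173, 203, 30, 60, 90, 120, 150

Selection 1: 173
Selection 2: 173 + 30 = 203
Selection 3: 203 + 30 = 233 → 233 − 203 = 30
Selection 4: 30 + 30 = 60
Selection 5: 60 + 30 = 90
Selection 6: 90 + 30 = 120
Selection 7: 120 + 30 = 150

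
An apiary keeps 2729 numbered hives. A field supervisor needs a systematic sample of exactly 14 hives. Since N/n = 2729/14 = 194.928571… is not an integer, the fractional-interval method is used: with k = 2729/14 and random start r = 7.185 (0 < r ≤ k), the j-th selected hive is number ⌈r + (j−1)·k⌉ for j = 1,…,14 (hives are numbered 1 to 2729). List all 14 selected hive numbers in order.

j=1: r + 0k = 7.185 → ⌈·⌉ = 8
j=2: r + 1k = 202.113571… → ⌈·⌉ = 203
j=3: r + 2k = 397.042142… → ⌈·⌉ = 398
j=4: r + 3k = 591.970714… → ⌈·⌉ = 592
j=5: r + 4k = 786.899285… → ⌈·⌉ = 787
j=6: r + 5k = 981.827857… → ⌈·⌉ = 982
j=7: r + 6k = 1176.756428… → ⌈·⌉ = 1177
j=8: r + 7k = 1371.685 → ⌈·⌉ = 1372
j=9: r + 8k = 1566.613571… → ⌈·⌉ = 1567
j=10: r + 9k = 1761.542142… → ⌈·⌉ = 1762
j=11: r + 10k = 1956.470714… → ⌈·⌉ = 1957
j=12: r + 11k = 2151.399285… → ⌈·⌉ = 2152
j=13: r + 12k = 2346.327857… → ⌈·⌉ = 2347
j=14: r + 13k = 2541.256428… → ⌈·⌉ = 2542

8, 203, 398, 592, 787, 982, 1177, 1372, 1567, 1762, 1957, 2152, 2347, 2542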